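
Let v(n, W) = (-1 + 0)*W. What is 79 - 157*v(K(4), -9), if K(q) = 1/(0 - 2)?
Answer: -1334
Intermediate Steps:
K(q) = -1/2 (K(q) = 1/(-2) = -1/2)
v(n, W) = -W
79 - 157*v(K(4), -9) = 79 - (-157)*(-9) = 79 - 157*9 = 79 - 1413 = -1334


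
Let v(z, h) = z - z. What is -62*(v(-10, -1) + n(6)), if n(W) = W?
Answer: -372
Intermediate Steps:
v(z, h) = 0
-62*(v(-10, -1) + n(6)) = -62*(0 + 6) = -62*6 = -372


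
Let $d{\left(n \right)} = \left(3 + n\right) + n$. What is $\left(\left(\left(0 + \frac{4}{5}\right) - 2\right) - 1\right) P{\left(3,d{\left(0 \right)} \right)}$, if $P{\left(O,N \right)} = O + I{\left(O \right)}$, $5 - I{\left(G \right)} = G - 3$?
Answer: $- \frac{88}{5} \approx -17.6$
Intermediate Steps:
$I{\left(G \right)} = 8 - G$ ($I{\left(G \right)} = 5 - \left(G - 3\right) = 5 - \left(-3 + G\right) = 8 - G$)
$d{\left(n \right)} = 3 + 2 n$
$P{\left(O,N \right)} = 8$ ($P{\left(O,N \right)} = O - \left(-8 + O\right) = 8$)
$\left(\left(\left(0 + \frac{4}{5}\right) - 2\right) - 1\right) P{\left(3,d{\left(0 \right)} \right)} = \left(\left(\left(0 + \frac{4}{5}\right) - 2\right) - 1\right) 8 = \left(\left(\frac{4}{5} - 2\right) - 1\right) 8 = \left(- \frac{6}{5} - 1\right) 8 = \left(- \frac{11}{5}\right) 8 = - \frac{88}{5}$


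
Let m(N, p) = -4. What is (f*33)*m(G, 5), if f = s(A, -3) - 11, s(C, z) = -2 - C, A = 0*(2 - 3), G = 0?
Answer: 1716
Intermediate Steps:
A = 0 (A = 0*(-1) = 0)
f = -13 (f = (-2 - 1*0) - 11 = (-2 + 0) - 11 = -2 - 11 = -13)
(f*33)*m(G, 5) = -13*33*(-4) = -429*(-4) = 1716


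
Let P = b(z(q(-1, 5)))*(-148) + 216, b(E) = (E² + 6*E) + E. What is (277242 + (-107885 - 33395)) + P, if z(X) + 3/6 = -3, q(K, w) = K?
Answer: 137991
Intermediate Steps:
z(X) = -7/2 (z(X) = -½ - 3 = -7/2)
b(E) = E² + 7*E
P = 2029 (P = -7*(7 - 7/2)/2*(-148) + 216 = -7/2*7/2*(-148) + 216 = -49/4*(-148) + 216 = 1813 + 216 = 2029)
(277242 + (-107885 - 33395)) + P = (277242 + (-107885 - 33395)) + 2029 = (277242 - 141280) + 2029 = 135962 + 2029 = 137991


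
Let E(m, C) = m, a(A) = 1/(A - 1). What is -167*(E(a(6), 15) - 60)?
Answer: 49933/5 ≈ 9986.6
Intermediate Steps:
a(A) = 1/(-1 + A)
-167*(E(a(6), 15) - 60) = -167*(1/(-1 + 6) - 60) = -167*(1/5 - 60) = -167*(-299/5) = 49933/5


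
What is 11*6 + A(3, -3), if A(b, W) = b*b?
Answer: 75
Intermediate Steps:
A(b, W) = b²
11*6 + A(3, -3) = 11*6 + 3² = 66 + 9 = 75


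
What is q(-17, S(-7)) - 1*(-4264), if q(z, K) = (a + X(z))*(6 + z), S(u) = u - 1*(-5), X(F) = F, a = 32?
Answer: 4099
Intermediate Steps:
S(u) = 5 + u (S(u) = u + 5 = 5 + u)
q(z, K) = (6 + z)*(32 + z) (q(z, K) = (32 + z)*(6 + z) = (6 + z)*(32 + z))
q(-17, S(-7)) - 1*(-4264) = (192 + (-17)² + 38*(-17)) - 1*(-4264) = (192 + 289 - 646) + 4264 = -165 + 4264 = 4099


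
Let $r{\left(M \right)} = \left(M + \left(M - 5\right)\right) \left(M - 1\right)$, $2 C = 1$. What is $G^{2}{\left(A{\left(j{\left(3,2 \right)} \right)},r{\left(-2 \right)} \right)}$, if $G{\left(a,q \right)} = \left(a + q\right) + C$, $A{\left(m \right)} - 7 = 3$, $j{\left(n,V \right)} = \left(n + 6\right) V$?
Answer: $\frac{5625}{4} \approx 1406.3$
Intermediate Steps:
$j{\left(n,V \right)} = V \left(6 + n\right)$ ($j{\left(n,V \right)} = \left(6 + n\right) V = V \left(6 + n\right)$)
$C = \frac{1}{2}$ ($C = \frac{1}{2} \cdot 1 = \frac{1}{2} \approx 0.5$)
$A{\left(m \right)} = 10$ ($A{\left(m \right)} = 7 + 3 = 10$)
$r{\left(M \right)} = \left(-1 + M\right) \left(-5 + 2 M\right)$ ($r{\left(M \right)} = \left(M + \left(-5 + M\right)\right) \left(-1 + M\right) = \left(-5 + 2 M\right) \left(-1 + M\right) = \left(-1 + M\right) \left(-5 + 2 M\right)$)
$G{\left(a,q \right)} = \frac{1}{2} + a + q$ ($G{\left(a,q \right)} = \left(a + q\right) + \frac{1}{2} = \frac{1}{2} + a + q$)
$G^{2}{\left(A{\left(j{\left(3,2 \right)} \right)},r{\left(-2 \right)} \right)} = \left(\frac{1}{2} + 10 + \left(5 - -14 + 2 \left(-2\right)^{2}\right)\right)^{2} = \left(\frac{1}{2} + 10 + \left(5 + 14 + 2 \cdot 4\right)\right)^{2} = \left(\frac{1}{2} + 10 + \left(5 + 14 + 8\right)\right)^{2} = \left(\frac{1}{2} + 10 + 27\right)^{2} = \left(\frac{75}{2}\right)^{2} = \frac{5625}{4}$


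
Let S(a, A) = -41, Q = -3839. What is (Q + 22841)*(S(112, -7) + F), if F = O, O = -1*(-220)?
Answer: 3401358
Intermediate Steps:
O = 220
F = 220
(Q + 22841)*(S(112, -7) + F) = (-3839 + 22841)*(-41 + 220) = 19002*179 = 3401358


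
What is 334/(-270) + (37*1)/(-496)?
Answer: -87827/66960 ≈ -1.3116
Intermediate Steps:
334/(-270) + (37*1)/(-496) = 334*(-1/270) + 37*(-1/496) = -167/135 - 37/496 = -87827/66960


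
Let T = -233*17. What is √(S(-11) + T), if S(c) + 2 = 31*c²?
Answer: 2*I*√53 ≈ 14.56*I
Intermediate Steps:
S(c) = -2 + 31*c²
T = -3961
√(S(-11) + T) = √((-2 + 31*(-11)²) - 3961) = √((-2 + 31*121) - 3961) = √((-2 + 3751) - 3961) = √(3749 - 3961) = √(-212) = 2*I*√53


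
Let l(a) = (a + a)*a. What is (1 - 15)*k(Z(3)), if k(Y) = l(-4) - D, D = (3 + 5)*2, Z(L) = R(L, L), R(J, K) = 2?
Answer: -224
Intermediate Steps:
l(a) = 2*a**2 (l(a) = (2*a)*a = 2*a**2)
Z(L) = 2
D = 16 (D = 8*2 = 16)
k(Y) = 16 (k(Y) = 2*(-4)**2 - 1*16 = 2*16 - 16 = 32 - 16 = 16)
(1 - 15)*k(Z(3)) = (1 - 15)*16 = -14*16 = -224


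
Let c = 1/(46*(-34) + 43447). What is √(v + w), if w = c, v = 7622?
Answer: √13370403363441/41883 ≈ 87.304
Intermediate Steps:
c = 1/41883 (c = 1/(-1564 + 43447) = 1/41883 ≈ 2.3876e-5)
w = 1/41883 ≈ 2.3876e-5
√(v + w) = √(7622 + 1/41883) = √(319232227/41883) = √13370403363441/41883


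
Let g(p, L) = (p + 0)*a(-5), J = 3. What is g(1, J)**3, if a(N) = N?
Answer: -125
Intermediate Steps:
g(p, L) = -5*p (g(p, L) = (p + 0)*(-5) = p*(-5) = -5*p)
g(1, J)**3 = (-5*1)**3 = (-5)**3 = -125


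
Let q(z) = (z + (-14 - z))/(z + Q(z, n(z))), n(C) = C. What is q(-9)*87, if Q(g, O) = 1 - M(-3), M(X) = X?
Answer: 1218/5 ≈ 243.60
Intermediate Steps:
Q(g, O) = 4 (Q(g, O) = 1 - 1*(-3) = 1 + 3 = 4)
q(z) = -14/(4 + z) (q(z) = (z + (-14 - z))/(z + 4) = -14/(4 + z))
q(-9)*87 = -14/(4 - 9)*87 = -14/(-5)*87 = -14*(-1/5)*87 = (14/5)*87 = 1218/5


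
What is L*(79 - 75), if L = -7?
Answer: -28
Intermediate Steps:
L*(79 - 75) = -7*(79 - 75) = -7*4 = -28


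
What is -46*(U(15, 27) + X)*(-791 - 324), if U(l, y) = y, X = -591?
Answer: -28927560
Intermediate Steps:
-46*(U(15, 27) + X)*(-791 - 324) = -46*(27 - 591)*(-791 - 324) = -(-25944)*(-1115) = -46*628860 = -28927560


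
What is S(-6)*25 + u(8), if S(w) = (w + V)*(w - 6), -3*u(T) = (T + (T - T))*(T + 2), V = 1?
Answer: 4420/3 ≈ 1473.3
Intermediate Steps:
u(T) = -T*(2 + T)/3 (u(T) = -(T + (T - T))*(T + 2)/3 = -(T + 0)*(2 + T)/3 = -T*(2 + T)/3)
S(w) = (1 + w)*(-6 + w) (S(w) = (w + 1)*(w - 6) = (1 + w)*(-6 + w))
S(-6)*25 + u(8) = (-6 + (-6)**2 - 5*(-6))*25 - 1/3*8*(2 + 8) = (-6 + 36 + 30)*25 - 1/3*8*10 = 60*25 - 80/3 = 1500 - 80/3 = 4420/3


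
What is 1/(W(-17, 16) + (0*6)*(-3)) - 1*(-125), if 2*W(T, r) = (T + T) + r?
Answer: 1124/9 ≈ 124.89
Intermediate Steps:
W(T, r) = T + r/2 (W(T, r) = ((T + T) + r)/2 = (2*T + r)/2 = (r + 2*T)/2 = T + r/2)
1/(W(-17, 16) + (0*6)*(-3)) - 1*(-125) = 1/((-17 + (½)*16) + (0*6)*(-3)) - 1*(-125) = 1/((-17 + 8) + 0*(-3)) + 125 = 1/(-9 + 0) + 125 = 1/(-9) + 125 = -⅑ + 125 = 1124/9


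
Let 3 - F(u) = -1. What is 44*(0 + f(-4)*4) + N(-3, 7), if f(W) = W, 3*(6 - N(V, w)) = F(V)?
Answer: -2098/3 ≈ -699.33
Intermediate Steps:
F(u) = 4 (F(u) = 3 - 1*(-1) = 3 + 1 = 4)
N(V, w) = 14/3 (N(V, w) = 6 - ⅓*4 = 6 - 4/3 = 14/3)
44*(0 + f(-4)*4) + N(-3, 7) = 44*(0 - 4*4) + 14/3 = 44*(0 - 16) + 14/3 = 44*(-16) + 14/3 = -704 + 14/3 = -2098/3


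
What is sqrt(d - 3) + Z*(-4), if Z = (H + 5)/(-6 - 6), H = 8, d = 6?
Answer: 13/3 + sqrt(3) ≈ 6.0654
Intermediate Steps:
Z = -13/12 (Z = (8 + 5)/(-6 - 6) = 13/(-12) = 13*(-1/12) = -13/12 ≈ -1.0833)
sqrt(d - 3) + Z*(-4) = sqrt(6 - 3) - 13/12*(-4) = sqrt(3) + 13/3 = 13/3 + sqrt(3)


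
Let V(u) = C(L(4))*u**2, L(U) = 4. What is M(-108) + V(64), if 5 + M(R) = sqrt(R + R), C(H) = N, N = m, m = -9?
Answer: -36869 + 6*I*sqrt(6) ≈ -36869.0 + 14.697*I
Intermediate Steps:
N = -9
C(H) = -9
M(R) = -5 + sqrt(2)*sqrt(R) (M(R) = -5 + sqrt(R + R) = -5 + sqrt(2*R) = -5 + sqrt(2)*sqrt(R))
V(u) = -9*u**2
M(-108) + V(64) = (-5 + sqrt(2)*sqrt(-108)) - 9*64**2 = (-5 + sqrt(2)*(6*I*sqrt(3))) - 9*4096 = (-5 + 6*I*sqrt(6)) - 36864 = -36869 + 6*I*sqrt(6)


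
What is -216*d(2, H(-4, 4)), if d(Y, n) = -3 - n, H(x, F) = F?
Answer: 1512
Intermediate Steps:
-216*d(2, H(-4, 4)) = -216*(-3 - 1*4) = -216*(-3 - 4) = -216*(-7) = 1512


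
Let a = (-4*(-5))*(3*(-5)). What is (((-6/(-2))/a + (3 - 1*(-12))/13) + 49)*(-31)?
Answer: -2020797/1300 ≈ -1554.5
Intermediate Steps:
a = -300 (a = 20*(-15) = -300)
(((-6/(-2))/a + (3 - 1*(-12))/13) + 49)*(-31) = ((-6/(-2)/(-300) + (3 - 1*(-12))/13) + 49)*(-31) = ((-6*(-1/2)*(-1/300) + (3 + 12)*(1/13)) + 49)*(-31) = ((3*(-1/300) + 15*(1/13)) + 49)*(-31) = ((-1/100 + 15/13) + 49)*(-31) = (1487/1300 + 49)*(-31) = (65187/1300)*(-31) = -2020797/1300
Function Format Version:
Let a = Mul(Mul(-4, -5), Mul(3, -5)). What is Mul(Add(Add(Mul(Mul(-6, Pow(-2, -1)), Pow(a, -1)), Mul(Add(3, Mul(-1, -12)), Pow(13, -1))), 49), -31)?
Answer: Rational(-2020797, 1300) ≈ -1554.5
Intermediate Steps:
a = -300 (a = Mul(20, -15) = -300)
Mul(Add(Add(Mul(Mul(-6, Pow(-2, -1)), Pow(a, -1)), Mul(Add(3, Mul(-1, -12)), Pow(13, -1))), 49), -31) = Mul(Add(Add(Mul(Mul(-6, Pow(-2, -1)), Pow(-300, -1)), Mul(Add(3, Mul(-1, -12)), Pow(13, -1))), 49), -31) = Mul(Add(Add(Mul(Mul(-6, Rational(-1, 2)), Rational(-1, 300)), Mul(Add(3, 12), Rational(1, 13))), 49), -31) = Mul(Add(Add(Mul(3, Rational(-1, 300)), Mul(15, Rational(1, 13))), 49), -31) = Mul(Add(Add(Rational(-1, 100), Rational(15, 13)), 49), -31) = Mul(Add(Rational(1487, 1300), 49), -31) = Mul(Rational(65187, 1300), -31) = Rational(-2020797, 1300)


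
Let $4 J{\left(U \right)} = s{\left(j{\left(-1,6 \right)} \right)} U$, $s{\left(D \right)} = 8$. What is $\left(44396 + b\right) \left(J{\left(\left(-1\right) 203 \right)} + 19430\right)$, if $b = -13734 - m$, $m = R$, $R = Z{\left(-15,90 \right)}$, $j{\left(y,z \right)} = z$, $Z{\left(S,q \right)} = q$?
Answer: $581601728$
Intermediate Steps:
$R = 90$
$m = 90$
$J{\left(U \right)} = 2 U$ ($J{\left(U \right)} = \frac{8 U}{4} = 2 U$)
$b = -13824$ ($b = -13734 - 90 = -13824$)
$\left(44396 + b\right) \left(J{\left(\left(-1\right) 203 \right)} + 19430\right) = \left(44396 - 13824\right) \left(2 \left(\left(-1\right) 203\right) + 19430\right) = 30572 \left(2 \left(-203\right) + 19430\right) = 30572 \left(-406 + 19430\right) = 30572 \cdot 19024 = 581601728$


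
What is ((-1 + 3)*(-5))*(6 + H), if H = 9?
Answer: -150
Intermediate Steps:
((-1 + 3)*(-5))*(6 + H) = ((-1 + 3)*(-5))*(6 + 9) = (2*(-5))*15 = -10*15 = -150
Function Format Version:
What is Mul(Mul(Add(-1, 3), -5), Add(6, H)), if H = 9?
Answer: -150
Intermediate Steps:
Mul(Mul(Add(-1, 3), -5), Add(6, H)) = Mul(Mul(Add(-1, 3), -5), Add(6, 9)) = Mul(Mul(2, -5), 15) = Mul(-10, 15) = -150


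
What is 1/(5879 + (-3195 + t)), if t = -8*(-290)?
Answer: 1/5004 ≈ 0.00019984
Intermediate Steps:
t = 2320
1/(5879 + (-3195 + t)) = 1/(5879 + (-3195 + 2320)) = 1/(5879 - 875) = 1/5004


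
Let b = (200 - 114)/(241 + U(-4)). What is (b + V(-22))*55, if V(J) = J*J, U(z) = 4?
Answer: 1305326/49 ≈ 26639.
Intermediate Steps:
V(J) = J²
b = 86/245 (b = (200 - 114)/(241 + 4) = 86/245 ≈ 0.35102)
(b + V(-22))*55 = (86/245 + (-22)²)*55 = (86/245 + 484)*55 = (118666/245)*55 = 1305326/49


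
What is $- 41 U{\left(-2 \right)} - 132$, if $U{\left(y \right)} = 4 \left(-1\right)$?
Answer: $32$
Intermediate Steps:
$U{\left(y \right)} = -4$
$- 41 U{\left(-2 \right)} - 132 = \left(-41\right) \left(-4\right) - 132 = 164 - 132 = 32$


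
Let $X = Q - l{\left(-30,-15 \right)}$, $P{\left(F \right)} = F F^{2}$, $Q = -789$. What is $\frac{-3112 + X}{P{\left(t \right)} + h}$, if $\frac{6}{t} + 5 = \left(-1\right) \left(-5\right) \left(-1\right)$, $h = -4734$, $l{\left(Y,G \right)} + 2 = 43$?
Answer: $\frac{54750}{65753} \approx 0.83266$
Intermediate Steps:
$l{\left(Y,G \right)} = 41$ ($l{\left(Y,G \right)} = -2 + 43 = 41$)
$t = - \frac{3}{5}$ ($t = \frac{6}{-5 + \left(-1\right) \left(-5\right) \left(-1\right)} = \frac{6}{-5 + 5 \left(-1\right)} = \frac{6}{-5 - 5} = \frac{6}{-10} = 6 \left(- \frac{1}{10}\right) = - \frac{3}{5} \approx -0.6$)
$P{\left(F \right)} = F^{3}$
$X = -830$ ($X = -789 - 41 = -830$)
$\frac{-3112 + X}{P{\left(t \right)} + h} = \frac{-3112 - 830}{\left(- \frac{3}{5}\right)^{3} - 4734} = - \frac{3942}{- \frac{27}{125} - 4734} = - \frac{3942}{- \frac{591777}{125}} = \left(-3942\right) \left(- \frac{125}{591777}\right) = \frac{54750}{65753}$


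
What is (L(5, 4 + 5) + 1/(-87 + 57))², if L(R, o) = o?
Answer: 72361/900 ≈ 80.401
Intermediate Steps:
(L(5, 4 + 5) + 1/(-87 + 57))² = ((4 + 5) + 1/(-87 + 57))² = (9 + 1/(-30))² = (9 - 1/30)² = (269/30)² = 72361/900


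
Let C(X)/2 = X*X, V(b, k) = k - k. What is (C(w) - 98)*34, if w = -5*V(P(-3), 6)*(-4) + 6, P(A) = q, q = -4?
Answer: -884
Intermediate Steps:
P(A) = -4
V(b, k) = 0
w = 6 (w = -5*0*(-4) + 6 = 0*(-4) + 6 = 0 + 6 = 6)
C(X) = 2*X**2 (C(X) = 2*(X*X) = 2*X**2)
(C(w) - 98)*34 = (2*6**2 - 98)*34 = (2*36 - 98)*34 = (72 - 98)*34 = -26*34 = -884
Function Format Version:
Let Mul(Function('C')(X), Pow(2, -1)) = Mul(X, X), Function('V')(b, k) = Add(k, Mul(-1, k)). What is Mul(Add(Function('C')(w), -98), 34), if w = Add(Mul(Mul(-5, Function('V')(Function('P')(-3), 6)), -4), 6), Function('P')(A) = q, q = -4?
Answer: -884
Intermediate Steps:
Function('P')(A) = -4
Function('V')(b, k) = 0
w = 6 (w = Add(Mul(Mul(-5, 0), -4), 6) = Add(Mul(0, -4), 6) = Add(0, 6) = 6)
Function('C')(X) = Mul(2, Pow(X, 2)) (Function('C')(X) = Mul(2, Mul(X, X)) = Mul(2, Pow(X, 2)))
Mul(Add(Function('C')(w), -98), 34) = Mul(Add(Mul(2, Pow(6, 2)), -98), 34) = Mul(Add(Mul(2, 36), -98), 34) = Mul(Add(72, -98), 34) = Mul(-26, 34) = -884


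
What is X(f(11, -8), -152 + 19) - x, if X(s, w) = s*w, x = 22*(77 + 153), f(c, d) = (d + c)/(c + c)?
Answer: -111719/22 ≈ -5078.1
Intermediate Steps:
f(c, d) = (c + d)/(2*c) (f(c, d) = (c + d)/((2*c)) = (c + d)*(1/(2*c)) = (c + d)/(2*c))
x = 5060 (x = 22*230 = 5060)
X(f(11, -8), -152 + 19) - x = ((1/2)*(11 - 8)/11)*(-152 + 19) - 1*5060 = ((1/2)*(1/11)*3)*(-133) - 5060 = (3/22)*(-133) - 5060 = -399/22 - 5060 = -111719/22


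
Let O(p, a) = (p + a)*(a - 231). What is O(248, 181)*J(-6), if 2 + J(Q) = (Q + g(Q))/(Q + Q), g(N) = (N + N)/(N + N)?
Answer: 67925/2 ≈ 33963.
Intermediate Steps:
g(N) = 1 (g(N) = (2*N)/((2*N)) = (2*N)*(1/(2*N)) = 1)
J(Q) = -2 + (1 + Q)/(2*Q) (J(Q) = -2 + (Q + 1)/(Q + Q) = -2 + (1 + Q)/((2*Q)) = -2 + (1 + Q)*(1/(2*Q)) = -2 + (1 + Q)/(2*Q))
O(p, a) = (-231 + a)*(a + p) (O(p, a) = (a + p)*(-231 + a) = (-231 + a)*(a + p))
O(248, 181)*J(-6) = (181² - 231*181 - 231*248 + 181*248)*((½)*(1 - 3*(-6))/(-6)) = (32761 - 41811 - 57288 + 44888)*((½)*(-⅙)*(1 + 18)) = -10725*(-1)*19/6 = -21450*(-19/12) = 67925/2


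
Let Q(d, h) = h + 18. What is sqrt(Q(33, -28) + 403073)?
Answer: sqrt(403063) ≈ 634.87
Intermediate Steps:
Q(d, h) = 18 + h
sqrt(Q(33, -28) + 403073) = sqrt((18 - 28) + 403073) = sqrt(-10 + 403073) = sqrt(403063)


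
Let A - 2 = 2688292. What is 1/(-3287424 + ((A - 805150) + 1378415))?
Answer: -1/25865 ≈ -3.8662e-5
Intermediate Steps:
A = 2688294 (A = 2 + 2688292 = 2688294)
1/(-3287424 + ((A - 805150) + 1378415)) = 1/(-3287424 + ((2688294 - 805150) + 1378415)) = 1/(-3287424 + (1883144 + 1378415)) = 1/(-3287424 + 3261559) = 1/(-25865) = -1/25865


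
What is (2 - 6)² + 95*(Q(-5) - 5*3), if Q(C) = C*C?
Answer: 966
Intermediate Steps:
Q(C) = C²
(2 - 6)² + 95*(Q(-5) - 5*3) = (2 - 6)² + 95*((-5)² - 5*3) = (-4)² + 95*(25 - 15) = 16 + 95*10 = 16 + 950 = 966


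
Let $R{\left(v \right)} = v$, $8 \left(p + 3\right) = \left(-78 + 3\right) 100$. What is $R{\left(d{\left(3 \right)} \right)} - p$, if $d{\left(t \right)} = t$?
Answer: $\frac{1887}{2} \approx 943.5$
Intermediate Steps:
$p = - \frac{1881}{2}$ ($p = -3 + \frac{\left(-78 + 3\right) 100}{8} = -3 + \frac{\left(-75\right) 100}{8} = -3 + \frac{1}{8} \left(-7500\right) = -3 - \frac{1875}{2} = - \frac{1881}{2} \approx -940.5$)
$R{\left(d{\left(3 \right)} \right)} - p = 3 - - \frac{1881}{2} = 3 + \frac{1881}{2} = \frac{1887}{2}$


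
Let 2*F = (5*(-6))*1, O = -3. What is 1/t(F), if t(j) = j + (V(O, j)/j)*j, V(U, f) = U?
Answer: -1/18 ≈ -0.055556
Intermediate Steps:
F = -15 (F = ((5*(-6))*1)/2 = (-30*1)/2 = (½)*(-30) = -15)
t(j) = -3 + j (t(j) = j + (-3/j)*j = j - 3 = -3 + j)
1/t(F) = 1/(-3 - 15) = 1/(-18) = -1/18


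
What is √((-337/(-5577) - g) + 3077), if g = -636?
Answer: √683355354/429 ≈ 60.935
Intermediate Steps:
√((-337/(-5577) - g) + 3077) = √((-337/(-5577) - 1*(-636)) + 3077) = √((-337*(-1/5577) + 636) + 3077) = √((337/5577 + 636) + 3077) = √(3547309/5577 + 3077) = √(20707738/5577) = √683355354/429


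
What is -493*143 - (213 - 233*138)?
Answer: -38558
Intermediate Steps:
-493*143 - (213 - 233*138) = -70499 - (213 - 32154) = -70499 - 1*(-31941) = -70499 + 31941 = -38558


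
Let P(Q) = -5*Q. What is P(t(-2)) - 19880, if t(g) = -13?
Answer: -19815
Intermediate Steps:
P(t(-2)) - 19880 = -5*(-13) - 19880 = 65 - 19880 = -19815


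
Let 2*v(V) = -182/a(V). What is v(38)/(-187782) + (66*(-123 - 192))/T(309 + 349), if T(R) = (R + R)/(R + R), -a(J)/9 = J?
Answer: -190737688693/9174492 ≈ -20790.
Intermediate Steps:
a(J) = -9*J
T(R) = 1 (T(R) = (2*R)/((2*R)) = (2*R)*(1/(2*R)) = 1)
v(V) = 91/(9*V) (v(V) = (-182*(-1/(9*V)))/2 = (-(-182)/(9*V))/2 = (182/(9*V))/2 = 91/(9*V))
v(38)/(-187782) + (66*(-123 - 192))/T(309 + 349) = ((91/9)/38)/(-187782) + (66*(-123 - 192))/1 = ((91/9)*(1/38))*(-1/187782) + (66*(-315))*1 = (91/342)*(-1/187782) - 20790*1 = -13/9174492 - 20790 = -190737688693/9174492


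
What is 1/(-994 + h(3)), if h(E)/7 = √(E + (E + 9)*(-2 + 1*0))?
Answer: -142/141295 - I*√21/141295 ≈ -0.001005 - 3.2433e-5*I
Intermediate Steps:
h(E) = 7*√(-18 - E) (h(E) = 7*√(E + (E + 9)*(-2 + 1*0)) = 7*√(E + (9 + E)*(-2 + 0)) = 7*√(E + (9 + E)*(-2)) = 7*√(E + (-18 - 2*E)) = 7*√(-18 - E))
1/(-994 + h(3)) = 1/(-994 + 7*√(-18 - 1*3)) = 1/(-994 + 7*√(-18 - 3)) = 1/(-994 + 7*√(-21)) = 1/(-994 + 7*(I*√21)) = 1/(-994 + 7*I*√21)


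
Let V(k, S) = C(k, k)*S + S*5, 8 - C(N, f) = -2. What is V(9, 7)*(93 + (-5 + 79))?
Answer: 17535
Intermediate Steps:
C(N, f) = 10 (C(N, f) = 8 - 1*(-2) = 8 + 2 = 10)
V(k, S) = 15*S (V(k, S) = 10*S + S*5 = 10*S + 5*S = 15*S)
V(9, 7)*(93 + (-5 + 79)) = (15*7)*(93 + (-5 + 79)) = 105*(93 + 74) = 105*167 = 17535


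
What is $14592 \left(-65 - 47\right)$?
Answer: $-1634304$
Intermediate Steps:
$14592 \left(-65 - 47\right) = 14592 \left(-112\right) = -1634304$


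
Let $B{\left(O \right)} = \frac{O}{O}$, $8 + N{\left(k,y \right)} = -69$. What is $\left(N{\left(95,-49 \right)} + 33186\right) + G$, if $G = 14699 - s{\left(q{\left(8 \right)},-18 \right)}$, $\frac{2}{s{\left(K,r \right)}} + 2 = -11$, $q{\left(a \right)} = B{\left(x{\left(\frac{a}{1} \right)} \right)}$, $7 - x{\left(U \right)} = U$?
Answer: $\frac{621506}{13} \approx 47808.0$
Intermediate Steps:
$x{\left(U \right)} = 7 - U$
$N{\left(k,y \right)} = -77$ ($N{\left(k,y \right)} = -8 - 69 = -77$)
$B{\left(O \right)} = 1$
$q{\left(a \right)} = 1$
$s{\left(K,r \right)} = - \frac{2}{13}$ ($s{\left(K,r \right)} = \frac{2}{-2 - 11} = \frac{2}{-13} = 2 \left(- \frac{1}{13}\right) = - \frac{2}{13}$)
$G = \frac{191089}{13}$ ($G = 14699 - - \frac{2}{13} = 14699 + \frac{2}{13} = \frac{191089}{13} \approx 14699.0$)
$\left(N{\left(95,-49 \right)} + 33186\right) + G = \left(-77 + 33186\right) + \frac{191089}{13} = 33109 + \frac{191089}{13} = \frac{621506}{13}$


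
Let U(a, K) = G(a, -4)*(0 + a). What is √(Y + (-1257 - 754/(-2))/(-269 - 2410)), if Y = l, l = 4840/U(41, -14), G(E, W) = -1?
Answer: 2*I*√355062256230/109839 ≈ 10.85*I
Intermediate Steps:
U(a, K) = -a (U(a, K) = -(0 + a) = -a)
l = -4840/41 (l = 4840/((-1*41)) = 4840/(-41) = 4840*(-1/41) = -4840/41 ≈ -118.05)
Y = -4840/41 ≈ -118.05
√(Y + (-1257 - 754/(-2))/(-269 - 2410)) = √(-4840/41 + (-1257 - 754/(-2))/(-269 - 2410)) = √(-4840/41 + (-1257 - 754*(-1)/2)/(-2679)) = √(-4840/41 + (-1257 - 58*(-13/2))*(-1/2679)) = √(-4840/41 + (-1257 + 377)*(-1/2679)) = √(-4840/41 - 880*(-1/2679)) = √(-4840/41 + 880/2679) = √(-12930280/109839) = 2*I*√355062256230/109839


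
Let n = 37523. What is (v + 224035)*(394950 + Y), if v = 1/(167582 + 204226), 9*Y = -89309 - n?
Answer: 142761036032889379/1673136 ≈ 8.5325e+10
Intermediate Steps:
Y = -126832/9 (Y = (-89309 - 1*37523)/9 = (-89309 - 37523)/9 = (⅑)*(-126832) = -126832/9 ≈ -14092.)
v = 1/371808 ≈ 2.6896e-6
(v + 224035)*(394950 + Y) = (1/371808 + 224035)*(394950 - 126832/9) = (83298005281/371808)*(3427718/9) = 142761036032889379/1673136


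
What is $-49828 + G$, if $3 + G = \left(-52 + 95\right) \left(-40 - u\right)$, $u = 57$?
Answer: $-54002$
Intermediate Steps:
$G = -4174$ ($G = -3 + \left(-52 + 95\right) \left(-40 - 57\right) = -3 + 43 \left(-40 - 57\right) = -3 + 43 \left(-97\right) = -3 - 4171 = -4174$)
$-49828 + G = -49828 - 4174 = -54002$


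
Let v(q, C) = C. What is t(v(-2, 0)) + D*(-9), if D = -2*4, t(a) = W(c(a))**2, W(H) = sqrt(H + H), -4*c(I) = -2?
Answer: 73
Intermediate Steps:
c(I) = 1/2 (c(I) = -1/4*(-2) = 1/2)
W(H) = sqrt(2)*sqrt(H) (W(H) = sqrt(2*H) = sqrt(2)*sqrt(H))
t(a) = 1 (t(a) = (sqrt(2)*sqrt(1/2))**2 = (sqrt(2)*(sqrt(2)/2))**2 = 1**2 = 1)
D = -8
t(v(-2, 0)) + D*(-9) = 1 - 8*(-9) = 1 + 72 = 73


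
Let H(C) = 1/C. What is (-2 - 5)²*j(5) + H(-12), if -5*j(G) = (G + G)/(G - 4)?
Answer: -1177/12 ≈ -98.083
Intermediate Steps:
j(G) = -2*G/(5*(-4 + G)) (j(G) = -(G + G)/(5*(G - 4)) = -2*G/(5*(-4 + G)))
(-2 - 5)²*j(5) + H(-12) = (-2 - 5)²*(-2*5/(-20 + 5*5)) + 1/(-12) = (-7)²*(-2*5/(-20 + 25)) - 1/12 = 49*(-2*5/5) - 1/12 = 49*(-2*5*⅕) - 1/12 = 49*(-2) - 1/12 = -98 - 1/12 = -1177/12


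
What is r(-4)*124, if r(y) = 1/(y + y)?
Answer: -31/2 ≈ -15.500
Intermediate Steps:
r(y) = 1/(2*y)
r(-4)*124 = ((1/2)/(-4))*124 = ((1/2)*(-1/4))*124 = -1/8*124 = -31/2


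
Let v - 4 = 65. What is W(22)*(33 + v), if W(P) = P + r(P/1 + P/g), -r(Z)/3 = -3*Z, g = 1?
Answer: 42636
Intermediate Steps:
v = 69 (v = 4 + 65 = 69)
r(Z) = 9*Z (r(Z) = -(-9)*Z = 9*Z)
W(P) = 19*P (W(P) = P + 9*(P/1 + P/1) = P + 9*(P*1 + P*1) = P + 9*(P + P) = P + 9*(2*P) = P + 18*P = 19*P)
W(22)*(33 + v) = (19*22)*(33 + 69) = 418*102 = 42636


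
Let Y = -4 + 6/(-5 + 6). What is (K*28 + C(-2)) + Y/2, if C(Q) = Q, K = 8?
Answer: 223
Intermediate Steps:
Y = 2 (Y = -4 + 6/1 = -4 + 6*1 = -4 + 6 = 2)
(K*28 + C(-2)) + Y/2 = (8*28 - 2) + 2/2 = (224 - 2) + 2*(½) = 222 + 1 = 223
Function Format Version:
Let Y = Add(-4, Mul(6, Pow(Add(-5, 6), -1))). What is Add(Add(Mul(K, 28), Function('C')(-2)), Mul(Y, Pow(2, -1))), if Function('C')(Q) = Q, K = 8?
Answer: 223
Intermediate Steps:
Y = 2 (Y = Add(-4, Mul(6, Pow(1, -1))) = Add(-4, Mul(6, 1)) = Add(-4, 6) = 2)
Add(Add(Mul(K, 28), Function('C')(-2)), Mul(Y, Pow(2, -1))) = Add(Add(Mul(8, 28), -2), Mul(2, Pow(2, -1))) = Add(Add(224, -2), Mul(2, Rational(1, 2))) = Add(222, 1) = 223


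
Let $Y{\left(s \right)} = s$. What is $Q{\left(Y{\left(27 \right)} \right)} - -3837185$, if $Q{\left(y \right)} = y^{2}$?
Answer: $3837914$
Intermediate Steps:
$Q{\left(Y{\left(27 \right)} \right)} - -3837185 = 27^{2} - -3837185 = 729 + 3837185 = 3837914$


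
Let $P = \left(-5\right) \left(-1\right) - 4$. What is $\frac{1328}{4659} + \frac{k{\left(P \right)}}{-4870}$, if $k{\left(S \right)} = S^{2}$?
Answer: $\frac{6462701}{22689330} \approx 0.28483$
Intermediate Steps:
$P = 1$ ($P = 5 - 4 = 1$)
$\frac{1328}{4659} + \frac{k{\left(P \right)}}{-4870} = \frac{1328}{4659} + \frac{1^{2}}{-4870} = 1328 \cdot \frac{1}{4659} + 1 \left(- \frac{1}{4870}\right) = \frac{1328}{4659} - \frac{1}{4870} = \frac{6462701}{22689330}$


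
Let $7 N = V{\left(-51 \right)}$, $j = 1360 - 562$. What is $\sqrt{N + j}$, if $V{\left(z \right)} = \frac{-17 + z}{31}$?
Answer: $\frac{\sqrt{37562266}}{217} \approx 28.243$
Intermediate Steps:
$j = 798$
$V{\left(z \right)} = - \frac{17}{31} + \frac{z}{31}$ ($V{\left(z \right)} = \left(-17 + z\right) \frac{1}{31} = - \frac{17}{31} + \frac{z}{31}$)
$N = - \frac{68}{217}$ ($N = \frac{- \frac{17}{31} + \frac{1}{31} \left(-51\right)}{7} = \frac{- \frac{17}{31} - \frac{51}{31}}{7} = \frac{1}{7} \left(- \frac{68}{31}\right) = - \frac{68}{217} \approx -0.31336$)
$\sqrt{N + j} = \sqrt{- \frac{68}{217} + 798} = \sqrt{\frac{173098}{217}} = \frac{\sqrt{37562266}}{217}$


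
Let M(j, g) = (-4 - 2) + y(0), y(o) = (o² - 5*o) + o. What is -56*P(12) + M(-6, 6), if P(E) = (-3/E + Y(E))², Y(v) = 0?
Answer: -19/2 ≈ -9.5000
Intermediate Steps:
y(o) = o² - 4*o
P(E) = 9/E² (P(E) = (-3/E + 0)² = (-3/E)² = 9/E²)
M(j, g) = -6 (M(j, g) = (-4 - 2) + 0*(-4 + 0) = -6 + 0*(-4) = -6 + 0 = -6)
-56*P(12) + M(-6, 6) = -504/12² - 6 = -504/144 - 6 = -56*1/16 - 6 = -7/2 - 6 = -19/2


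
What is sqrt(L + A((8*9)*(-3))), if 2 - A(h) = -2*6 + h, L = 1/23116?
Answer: sqrt(30725099499)/11558 ≈ 15.166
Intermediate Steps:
L = 1/23116 ≈ 4.3260e-5
A(h) = 14 - h (A(h) = 2 - (-2*6 + h) = 2 - (-12 + h) = 2 + (12 - h) = 14 - h)
sqrt(L + A((8*9)*(-3))) = sqrt(1/23116 + (14 - 8*9*(-3))) = sqrt(1/23116 + (14 - 72*(-3))) = sqrt(1/23116 + (14 - 1*(-216))) = sqrt(1/23116 + (14 + 216)) = sqrt(1/23116 + 230) = sqrt(5316681/23116) = sqrt(30725099499)/11558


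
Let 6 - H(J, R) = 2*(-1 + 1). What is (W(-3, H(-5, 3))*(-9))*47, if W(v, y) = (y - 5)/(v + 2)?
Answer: 423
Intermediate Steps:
H(J, R) = 6 (H(J, R) = 6 - 2*(-1 + 1) = 6 - 2*0 = 6 - 1*0 = 6 + 0 = 6)
W(v, y) = (-5 + y)/(2 + v)
(W(-3, H(-5, 3))*(-9))*47 = (((-5 + 6)/(2 - 3))*(-9))*47 = ((1/(-1))*(-9))*47 = (-1*1*(-9))*47 = -1*(-9)*47 = 9*47 = 423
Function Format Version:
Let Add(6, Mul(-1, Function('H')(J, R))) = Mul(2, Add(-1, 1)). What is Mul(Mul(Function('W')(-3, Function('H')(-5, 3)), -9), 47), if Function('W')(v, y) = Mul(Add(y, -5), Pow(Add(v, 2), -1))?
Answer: 423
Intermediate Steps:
Function('H')(J, R) = 6 (Function('H')(J, R) = Add(6, Mul(-1, Mul(2, Add(-1, 1)))) = Add(6, Mul(-1, Mul(2, 0))) = Add(6, Mul(-1, 0)) = Add(6, 0) = 6)
Function('W')(v, y) = Mul(Pow(Add(2, v), -1), Add(-5, y)) (Function('W')(v, y) = Mul(Add(-5, y), Pow(Add(2, v), -1)) = Mul(Pow(Add(2, v), -1), Add(-5, y)))
Mul(Mul(Function('W')(-3, Function('H')(-5, 3)), -9), 47) = Mul(Mul(Mul(Pow(Add(2, -3), -1), Add(-5, 6)), -9), 47) = Mul(Mul(Mul(Pow(-1, -1), 1), -9), 47) = Mul(Mul(Mul(-1, 1), -9), 47) = Mul(Mul(-1, -9), 47) = Mul(9, 47) = 423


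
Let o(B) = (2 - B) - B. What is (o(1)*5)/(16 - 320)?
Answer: 0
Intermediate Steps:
o(B) = 2 - 2*B
(o(1)*5)/(16 - 320) = ((2 - 2*1)*5)/(16 - 320) = ((2 - 2)*5)/(-304) = -0*5 = -1/304*0 = 0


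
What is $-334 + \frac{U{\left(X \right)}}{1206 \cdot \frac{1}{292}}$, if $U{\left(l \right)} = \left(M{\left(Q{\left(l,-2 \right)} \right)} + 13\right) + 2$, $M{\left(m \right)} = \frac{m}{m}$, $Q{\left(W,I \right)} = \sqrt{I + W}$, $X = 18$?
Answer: $- \frac{199066}{603} \approx -330.13$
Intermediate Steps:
$M{\left(m \right)} = 1$
$U{\left(l \right)} = 16$ ($U{\left(l \right)} = \left(1 + 13\right) + 2 = 14 + 2 = 16$)
$-334 + \frac{U{\left(X \right)}}{1206 \cdot \frac{1}{292}} = -334 + \frac{1}{1206 \cdot \frac{1}{292}} \cdot 16 = -334 + \frac{1}{\frac{603}{146}} \cdot 16 = -334 + \frac{146}{603} \cdot 16 = -334 + \frac{2336}{603} = - \frac{199066}{603}$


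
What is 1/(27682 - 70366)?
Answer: -1/42684 ≈ -2.3428e-5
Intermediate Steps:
1/(27682 - 70366) = 1/(-42684) = -1/42684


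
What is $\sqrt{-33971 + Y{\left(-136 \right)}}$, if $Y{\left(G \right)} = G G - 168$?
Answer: $i \sqrt{15643} \approx 125.07 i$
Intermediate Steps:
$Y{\left(G \right)} = -168 + G^{2}$ ($Y{\left(G \right)} = G^{2} - 168 = -168 + G^{2}$)
$\sqrt{-33971 + Y{\left(-136 \right)}} = \sqrt{-33971 - \left(168 - \left(-136\right)^{2}\right)} = \sqrt{-33971 + \left(-168 + 18496\right)} = \sqrt{-33971 + 18328} = \sqrt{-15643} = i \sqrt{15643}$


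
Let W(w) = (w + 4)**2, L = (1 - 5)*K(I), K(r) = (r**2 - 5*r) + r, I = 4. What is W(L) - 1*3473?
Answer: -3457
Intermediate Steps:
K(r) = r**2 - 4*r
L = 0 (L = (1 - 5)*(4*(-4 + 4)) = -16*0 = -4*0 = 0)
W(w) = (4 + w)**2
W(L) - 1*3473 = (4 + 0)**2 - 1*3473 = 4**2 - 3473 = 16 - 3473 = -3457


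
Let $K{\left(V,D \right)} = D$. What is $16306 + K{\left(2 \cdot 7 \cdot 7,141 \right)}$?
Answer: $16447$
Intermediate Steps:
$16306 + K{\left(2 \cdot 7 \cdot 7,141 \right)} = 16306 + 141 = 16447$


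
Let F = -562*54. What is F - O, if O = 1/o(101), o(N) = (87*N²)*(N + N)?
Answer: -5440558006153/179272374 ≈ -30348.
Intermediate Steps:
F = -30348
o(N) = 174*N³ (o(N) = (87*N²)*(2*N) = 174*N³)
O = 1/179272374 (O = 1/(174*101³) = 1/(174*1030301) = 1/179272374 ≈ 5.5781e-9)
F - O = -30348 - 1*1/179272374 = -30348 - 1/179272374 = -5440558006153/179272374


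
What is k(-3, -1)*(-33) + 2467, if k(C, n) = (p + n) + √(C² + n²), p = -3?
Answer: 2599 - 33*√10 ≈ 2494.6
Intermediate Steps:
k(C, n) = -3 + n + √(C² + n²) (k(C, n) = (-3 + n) + √(C² + n²) = -3 + n + √(C² + n²))
k(-3, -1)*(-33) + 2467 = (-3 - 1 + √((-3)² + (-1)²))*(-33) + 2467 = (-3 - 1 + √(9 + 1))*(-33) + 2467 = (-3 - 1 + √10)*(-33) + 2467 = (-4 + √10)*(-33) + 2467 = (132 - 33*√10) + 2467 = 2599 - 33*√10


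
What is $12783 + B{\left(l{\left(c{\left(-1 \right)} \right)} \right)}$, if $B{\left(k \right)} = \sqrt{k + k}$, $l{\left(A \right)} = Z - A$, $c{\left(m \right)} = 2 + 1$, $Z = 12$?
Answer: $12783 + 3 \sqrt{2} \approx 12787.0$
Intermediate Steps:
$c{\left(m \right)} = 3$
$l{\left(A \right)} = 12 - A$
$B{\left(k \right)} = \sqrt{2} \sqrt{k}$ ($B{\left(k \right)} = \sqrt{2 k} = \sqrt{2} \sqrt{k}$)
$12783 + B{\left(l{\left(c{\left(-1 \right)} \right)} \right)} = 12783 + \sqrt{2} \sqrt{12 - 3} = 12783 + \sqrt{2} \sqrt{9} = 12783 + \sqrt{2} \cdot 3 = 12783 + 3 \sqrt{2}$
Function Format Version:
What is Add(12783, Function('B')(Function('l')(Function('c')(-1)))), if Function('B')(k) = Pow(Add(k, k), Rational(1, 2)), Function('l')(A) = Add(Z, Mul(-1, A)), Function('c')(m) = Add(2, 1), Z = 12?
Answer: Add(12783, Mul(3, Pow(2, Rational(1, 2)))) ≈ 12787.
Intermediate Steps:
Function('c')(m) = 3
Function('l')(A) = Add(12, Mul(-1, A))
Function('B')(k) = Mul(Pow(2, Rational(1, 2)), Pow(k, Rational(1, 2))) (Function('B')(k) = Pow(Mul(2, k), Rational(1, 2)) = Mul(Pow(2, Rational(1, 2)), Pow(k, Rational(1, 2))))
Add(12783, Function('B')(Function('l')(Function('c')(-1)))) = Add(12783, Mul(Pow(2, Rational(1, 2)), Pow(Add(12, Mul(-1, 3)), Rational(1, 2)))) = Add(12783, Mul(Pow(2, Rational(1, 2)), Pow(Add(12, -3), Rational(1, 2)))) = Add(12783, Mul(Pow(2, Rational(1, 2)), Pow(9, Rational(1, 2)))) = Add(12783, Mul(Pow(2, Rational(1, 2)), 3)) = Add(12783, Mul(3, Pow(2, Rational(1, 2))))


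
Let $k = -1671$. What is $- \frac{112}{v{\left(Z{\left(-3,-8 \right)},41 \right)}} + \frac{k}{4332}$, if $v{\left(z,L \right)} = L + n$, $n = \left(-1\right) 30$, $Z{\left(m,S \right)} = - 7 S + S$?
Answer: $- \frac{167855}{15884} \approx -10.568$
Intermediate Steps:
$Z{\left(m,S \right)} = - 6 S$
$n = -30$
$v{\left(z,L \right)} = -30 + L$ ($v{\left(z,L \right)} = L - 30 = -30 + L$)
$- \frac{112}{v{\left(Z{\left(-3,-8 \right)},41 \right)}} + \frac{k}{4332} = - \frac{112}{-30 + 41} - \frac{1671}{4332} = - \frac{112}{11} - \frac{557}{1444} = - \frac{167855}{15884}$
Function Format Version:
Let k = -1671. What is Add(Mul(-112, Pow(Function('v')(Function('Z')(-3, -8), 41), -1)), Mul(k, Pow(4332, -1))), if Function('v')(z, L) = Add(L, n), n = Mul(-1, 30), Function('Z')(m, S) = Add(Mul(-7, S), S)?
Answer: Rational(-167855, 15884) ≈ -10.568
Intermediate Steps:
Function('Z')(m, S) = Mul(-6, S)
n = -30
Function('v')(z, L) = Add(-30, L) (Function('v')(z, L) = Add(L, -30) = Add(-30, L))
Add(Mul(-112, Pow(Function('v')(Function('Z')(-3, -8), 41), -1)), Mul(k, Pow(4332, -1))) = Add(Mul(-112, Pow(Add(-30, 41), -1)), Mul(-1671, Pow(4332, -1))) = Add(Mul(-112, Pow(11, -1)), Mul(-1671, Rational(1, 4332))) = Add(Mul(-112, Rational(1, 11)), Rational(-557, 1444)) = Add(Rational(-112, 11), Rational(-557, 1444)) = Rational(-167855, 15884)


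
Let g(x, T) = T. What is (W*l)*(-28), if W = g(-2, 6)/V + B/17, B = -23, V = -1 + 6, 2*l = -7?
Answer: -1274/85 ≈ -14.988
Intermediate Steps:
l = -7/2 (l = (1/2)*(-7) = -7/2 ≈ -3.5000)
V = 5
W = -13/85 (W = 6/5 - 23/17 = -13/85 ≈ -0.15294)
(W*l)*(-28) = -13/85*(-7/2)*(-28) = (91/170)*(-28) = -1274/85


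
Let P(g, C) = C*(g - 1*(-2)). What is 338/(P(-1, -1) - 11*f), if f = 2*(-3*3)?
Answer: 338/197 ≈ 1.7157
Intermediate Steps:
f = -18 (f = 2*(-9) = -18)
P(g, C) = C*(2 + g) (P(g, C) = C*(g + 2) = C*(2 + g))
338/(P(-1, -1) - 11*f) = 338/(-(2 - 1) - 11*(-18)) = 338/(-1*1 + 198) = 338/(-1 + 198) = 338/197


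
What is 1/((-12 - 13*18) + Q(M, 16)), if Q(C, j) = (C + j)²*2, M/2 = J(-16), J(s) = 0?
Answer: 1/266 ≈ 0.0037594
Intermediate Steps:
M = 0 (M = 2*0 = 0)
Q(C, j) = 2*(C + j)²
1/((-12 - 13*18) + Q(M, 16)) = 1/((-12 - 13*18) + 2*(0 + 16)²) = 1/((-12 - 234) + 2*16²) = 1/(-246 + 2*256) = 1/(-246 + 512) = 1/266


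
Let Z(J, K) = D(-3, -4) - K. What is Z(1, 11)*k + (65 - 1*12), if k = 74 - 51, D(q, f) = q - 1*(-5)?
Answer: -154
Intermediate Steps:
D(q, f) = 5 + q (D(q, f) = q + 5 = 5 + q)
k = 23
Z(J, K) = 2 - K (Z(J, K) = (5 - 3) - K = 2 - K)
Z(1, 11)*k + (65 - 1*12) = (2 - 1*11)*23 + (65 - 1*12) = (2 - 11)*23 + (65 - 12) = -9*23 + 53 = -207 + 53 = -154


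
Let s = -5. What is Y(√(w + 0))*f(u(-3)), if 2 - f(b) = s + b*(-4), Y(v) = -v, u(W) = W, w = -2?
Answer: 5*I*√2 ≈ 7.0711*I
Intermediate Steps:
f(b) = 7 + 4*b (f(b) = 2 - (-5 + b*(-4)) = 2 - (-5 - 4*b) = 2 + (5 + 4*b) = 7 + 4*b)
Y(√(w + 0))*f(u(-3)) = (-√(-2 + 0))*(7 + 4*(-3)) = (-√(-2))*(7 - 12) = -I*√2*(-5) = 5*I*√2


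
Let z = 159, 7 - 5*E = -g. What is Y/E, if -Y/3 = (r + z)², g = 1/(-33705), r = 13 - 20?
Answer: -5840402400/117967 ≈ -49509.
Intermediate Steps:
r = -7
g = -1/33705 ≈ -2.9669e-5
E = 235934/168525 (E = 7/5 - (-1)*(-1)/(5*33705) = 7/5 - ⅕*1/33705 = 7/5 - 1/168525 = 235934/168525 ≈ 1.4000)
Y = -69312 (Y = -3*(-7 + 159)² = -3*152² = -3*23104 = -69312)
Y/E = -69312/235934/168525 = -69312*168525/235934 = -5840402400/117967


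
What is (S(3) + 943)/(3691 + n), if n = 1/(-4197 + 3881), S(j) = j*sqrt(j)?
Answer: 297988/1166355 + 316*sqrt(3)/388785 ≈ 0.25689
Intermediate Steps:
S(j) = j**(3/2)
n = -1/316 (n = 1/(-316) = -1/316 ≈ -0.0031646)
(S(3) + 943)/(3691 + n) = (3**(3/2) + 943)/(3691 - 1/316) = (3*sqrt(3) + 943)/(1166355/316) = (943 + 3*sqrt(3))*(316/1166355) = 297988/1166355 + 316*sqrt(3)/388785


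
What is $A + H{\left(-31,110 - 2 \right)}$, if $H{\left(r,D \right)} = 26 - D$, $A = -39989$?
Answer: $-40071$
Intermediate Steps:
$A + H{\left(-31,110 - 2 \right)} = -39989 + \left(26 - \left(110 - 2\right)\right) = -39989 + \left(26 - 108\right) = -39989 - 82 = -40071$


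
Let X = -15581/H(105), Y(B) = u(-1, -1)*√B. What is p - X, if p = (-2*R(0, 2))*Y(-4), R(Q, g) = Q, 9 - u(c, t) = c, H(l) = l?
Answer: 15581/105 ≈ 148.39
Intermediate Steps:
u(c, t) = 9 - c
Y(B) = 10*√B (Y(B) = (9 - 1*(-1))*√B = (9 + 1)*√B = 10*√B)
X = -15581/105 ≈ -148.39
p = 0 (p = (-2*0)*(10*√(-4)) = 0*(10*(2*I)) = 0*(20*I) = 0)
p - X = 0 - 1*(-15581/105) = 0 + 15581/105 = 15581/105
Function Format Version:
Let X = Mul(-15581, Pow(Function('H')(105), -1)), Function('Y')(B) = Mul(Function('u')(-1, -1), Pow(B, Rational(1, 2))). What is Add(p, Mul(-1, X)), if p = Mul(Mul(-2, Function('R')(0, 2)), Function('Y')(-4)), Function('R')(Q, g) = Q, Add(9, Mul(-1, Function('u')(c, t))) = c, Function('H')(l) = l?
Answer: Rational(15581, 105) ≈ 148.39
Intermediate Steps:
Function('u')(c, t) = Add(9, Mul(-1, c))
Function('Y')(B) = Mul(10, Pow(B, Rational(1, 2))) (Function('Y')(B) = Mul(Add(9, Mul(-1, -1)), Pow(B, Rational(1, 2))) = Mul(Add(9, 1), Pow(B, Rational(1, 2))) = Mul(10, Pow(B, Rational(1, 2))))
X = Rational(-15581, 105) (X = Mul(-15581, Pow(105, -1)) = Mul(-15581, Rational(1, 105)) = Rational(-15581, 105) ≈ -148.39)
p = 0 (p = Mul(Mul(-2, 0), Mul(10, Pow(-4, Rational(1, 2)))) = Mul(0, Mul(10, Mul(2, I))) = Mul(0, Mul(20, I)) = 0)
Add(p, Mul(-1, X)) = Add(0, Mul(-1, Rational(-15581, 105))) = Add(0, Rational(15581, 105)) = Rational(15581, 105)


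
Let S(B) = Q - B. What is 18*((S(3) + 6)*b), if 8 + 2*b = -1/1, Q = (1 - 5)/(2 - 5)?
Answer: -351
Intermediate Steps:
Q = 4/3 (Q = -4/(-3) = -4*(-1/3) = 4/3 ≈ 1.3333)
b = -9/2 (b = -4 + (-1/1)/2 = -4 + (-1*1)/2 = -4 + (1/2)*(-1) = -4 - 1/2 = -9/2 ≈ -4.5000)
S(B) = 4/3 - B
18*((S(3) + 6)*b) = 18*(((4/3 - 1*3) + 6)*(-9/2)) = 18*(((4/3 - 3) + 6)*(-9/2)) = 18*((-5/3 + 6)*(-9/2)) = 18*((13/3)*(-9/2)) = 18*(-39/2) = -351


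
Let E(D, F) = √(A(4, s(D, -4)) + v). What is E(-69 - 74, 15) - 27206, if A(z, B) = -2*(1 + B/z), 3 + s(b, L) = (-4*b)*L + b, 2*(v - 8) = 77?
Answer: -27206 + 29*√6/2 ≈ -27170.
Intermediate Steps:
v = 93/2 (v = 8 + (½)*77 = 8 + 77/2 = 93/2 ≈ 46.500)
s(b, L) = -3 + b - 4*L*b (s(b, L) = -3 + ((-4*b)*L + b) = -3 + (-4*L*b + b) = -3 + (b - 4*L*b) = -3 + b - 4*L*b)
A(z, B) = -2 - 2*B/z
E(D, F) = √(46 - 17*D/2) (E(D, F) = √((-2 - 2*(-3 + D - 4*(-4)*D)/4) + 93/2) = √((-2 - 2*(-3 + D + 16*D)*¼) + 93/2) = √((-2 - 2*(-3 + 17*D)*¼) + 93/2) = √((-2 + (3/2 - 17*D/2)) + 93/2) = √((-½ - 17*D/2) + 93/2) = √(46 - 17*D/2))
E(-69 - 74, 15) - 27206 = √(184 - 34*(-69 - 74))/2 - 27206 = √(184 - 34*(-143))/2 - 27206 = √(184 + 4862)/2 - 27206 = √5046/2 - 27206 = (29*√6)/2 - 27206 = 29*√6/2 - 27206 = -27206 + 29*√6/2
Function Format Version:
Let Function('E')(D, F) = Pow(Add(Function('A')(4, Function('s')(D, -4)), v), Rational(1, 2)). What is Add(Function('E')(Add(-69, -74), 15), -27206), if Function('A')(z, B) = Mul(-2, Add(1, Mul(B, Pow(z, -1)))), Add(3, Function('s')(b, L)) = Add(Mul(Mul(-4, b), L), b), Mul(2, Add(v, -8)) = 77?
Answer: Add(-27206, Mul(Rational(29, 2), Pow(6, Rational(1, 2)))) ≈ -27170.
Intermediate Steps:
v = Rational(93, 2) (v = Add(8, Mul(Rational(1, 2), 77)) = Add(8, Rational(77, 2)) = Rational(93, 2) ≈ 46.500)
Function('s')(b, L) = Add(-3, b, Mul(-4, L, b)) (Function('s')(b, L) = Add(-3, Add(Mul(Mul(-4, b), L), b)) = Add(-3, Add(Mul(-4, L, b), b)) = Add(-3, Add(b, Mul(-4, L, b))) = Add(-3, b, Mul(-4, L, b)))
Function('A')(z, B) = Add(-2, Mul(-2, B, Pow(z, -1)))
Function('E')(D, F) = Pow(Add(46, Mul(Rational(-17, 2), D)), Rational(1, 2)) (Function('E')(D, F) = Pow(Add(Add(-2, Mul(-2, Add(-3, D, Mul(-4, -4, D)), Pow(4, -1))), Rational(93, 2)), Rational(1, 2)) = Pow(Add(Add(-2, Mul(-2, Add(-3, D, Mul(16, D)), Rational(1, 4))), Rational(93, 2)), Rational(1, 2)) = Pow(Add(Add(-2, Mul(-2, Add(-3, Mul(17, D)), Rational(1, 4))), Rational(93, 2)), Rational(1, 2)) = Pow(Add(Add(-2, Add(Rational(3, 2), Mul(Rational(-17, 2), D))), Rational(93, 2)), Rational(1, 2)) = Pow(Add(Add(Rational(-1, 2), Mul(Rational(-17, 2), D)), Rational(93, 2)), Rational(1, 2)) = Pow(Add(46, Mul(Rational(-17, 2), D)), Rational(1, 2)))
Add(Function('E')(Add(-69, -74), 15), -27206) = Add(Mul(Rational(1, 2), Pow(Add(184, Mul(-34, Add(-69, -74))), Rational(1, 2))), -27206) = Add(Mul(Rational(1, 2), Pow(Add(184, Mul(-34, -143)), Rational(1, 2))), -27206) = Add(Mul(Rational(1, 2), Pow(Add(184, 4862), Rational(1, 2))), -27206) = Add(Mul(Rational(1, 2), Pow(5046, Rational(1, 2))), -27206) = Add(Mul(Rational(1, 2), Mul(29, Pow(6, Rational(1, 2)))), -27206) = Add(Mul(Rational(29, 2), Pow(6, Rational(1, 2))), -27206) = Add(-27206, Mul(Rational(29, 2), Pow(6, Rational(1, 2))))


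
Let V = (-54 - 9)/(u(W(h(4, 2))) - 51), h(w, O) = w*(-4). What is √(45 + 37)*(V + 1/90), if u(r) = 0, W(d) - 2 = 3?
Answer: 1907*√82/1530 ≈ 11.287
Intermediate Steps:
h(w, O) = -4*w
W(d) = 5 (W(d) = 2 + 3 = 5)
V = 21/17 (V = (-54 - 9)/(0 - 51) = -63/(-51) = -63*(-1/51) = 21/17 ≈ 1.2353)
√(45 + 37)*(V + 1/90) = √(45 + 37)*(21/17 + 1/90) = √82*(21/17 + 1/90) = √82*(1907/1530) = 1907*√82/1530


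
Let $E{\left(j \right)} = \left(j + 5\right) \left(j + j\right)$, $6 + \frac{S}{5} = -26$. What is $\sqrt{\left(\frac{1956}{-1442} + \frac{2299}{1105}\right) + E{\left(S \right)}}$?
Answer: $\frac{\sqrt{31483506918790745}}{796705} \approx 222.71$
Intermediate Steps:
$S = -160$ ($S = -30 + 5 \left(-26\right) = -30 - 130 = -160$)
$E{\left(j \right)} = 2 j \left(5 + j\right)$ ($E{\left(j \right)} = \left(5 + j\right) 2 j = 2 j \left(5 + j\right)$)
$\sqrt{\left(\frac{1956}{-1442} + \frac{2299}{1105}\right) + E{\left(S \right)}} = \sqrt{\left(\frac{1956}{-1442} + \frac{2299}{1105}\right) + 2 \left(-160\right) \left(5 - 160\right)} = \sqrt{\left(1956 \left(- \frac{1}{1442}\right) + 2299 \cdot \frac{1}{1105}\right) + 2 \left(-160\right) \left(-155\right)} = \sqrt{\left(- \frac{978}{721} + \frac{2299}{1105}\right) + 49600} = \sqrt{\frac{576889}{796705} + 49600} = \sqrt{\frac{39517144889}{796705}} = \frac{\sqrt{31483506918790745}}{796705}$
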